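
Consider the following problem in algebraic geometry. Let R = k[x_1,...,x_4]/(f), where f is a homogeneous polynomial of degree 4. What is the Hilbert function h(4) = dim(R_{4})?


For R = k[x_1,...,x_n]/(f) with f homogeneous of degree e:
The Hilbert series is (1 - t^e)/(1 - t)^n.
So h(d) = C(d+n-1, n-1) - C(d-e+n-1, n-1) for d >= e.
With n=4, e=4, d=4:
C(4+4-1, 4-1) = C(7, 3) = 35
C(4-4+4-1, 4-1) = C(3, 3) = 1
h(4) = 35 - 1 = 34

34


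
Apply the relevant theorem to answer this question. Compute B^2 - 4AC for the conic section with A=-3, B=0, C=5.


The discriminant of a conic Ax^2 + Bxy + Cy^2 + ... = 0 is B^2 - 4AC.
B^2 = 0^2 = 0
4AC = 4*(-3)*5 = -60
Discriminant = 0 + 60 = 60

60


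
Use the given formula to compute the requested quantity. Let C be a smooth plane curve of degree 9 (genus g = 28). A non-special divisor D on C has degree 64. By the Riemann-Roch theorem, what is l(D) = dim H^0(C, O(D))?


First, compute the genus of a smooth plane curve of degree 9:
g = (d-1)(d-2)/2 = (9-1)(9-2)/2 = 28
For a non-special divisor D (i.e., h^1(D) = 0), Riemann-Roch gives:
l(D) = deg(D) - g + 1
Since deg(D) = 64 >= 2g - 1 = 55, D is non-special.
l(D) = 64 - 28 + 1 = 37

37


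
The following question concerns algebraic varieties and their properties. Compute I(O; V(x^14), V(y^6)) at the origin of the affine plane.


The intersection multiplicity of V(x^a) and V(y^b) at the origin is:
I(O; V(x^14), V(y^6)) = dim_k(k[x,y]/(x^14, y^6))
A basis for k[x,y]/(x^14, y^6) is the set of monomials x^i * y^j
where 0 <= i < 14 and 0 <= j < 6.
The number of such monomials is 14 * 6 = 84

84


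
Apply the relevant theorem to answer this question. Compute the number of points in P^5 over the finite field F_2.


P^5(F_2) has (q^(n+1) - 1)/(q - 1) points.
= 2^5 + 2^4 + 2^3 + 2^2 + 2^1 + 2^0
= 32 + 16 + 8 + 4 + 2 + 1
= 63

63


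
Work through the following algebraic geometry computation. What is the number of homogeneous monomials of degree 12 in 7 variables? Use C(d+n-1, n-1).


The number of degree-12 monomials in 7 variables is C(d+n-1, n-1).
= C(12+7-1, 7-1) = C(18, 6)
= 18564

18564


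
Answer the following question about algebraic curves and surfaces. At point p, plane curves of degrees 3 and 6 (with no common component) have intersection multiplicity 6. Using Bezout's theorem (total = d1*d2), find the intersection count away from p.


By Bezout's theorem, the total intersection number is d1 * d2.
Total = 3 * 6 = 18
Intersection multiplicity at p = 6
Remaining intersections = 18 - 6 = 12

12


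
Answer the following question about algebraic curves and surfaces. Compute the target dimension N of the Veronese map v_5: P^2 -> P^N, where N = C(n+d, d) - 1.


The Veronese embedding v_d: P^n -> P^N maps each point to all
degree-d monomials in n+1 homogeneous coordinates.
N = C(n+d, d) - 1
N = C(2+5, 5) - 1
N = C(7, 5) - 1
C(7, 5) = 21
N = 21 - 1 = 20

20


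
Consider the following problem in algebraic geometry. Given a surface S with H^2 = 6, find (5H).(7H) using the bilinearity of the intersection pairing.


Using bilinearity of the intersection pairing on a surface S:
(aH).(bH) = ab * (H.H)
We have H^2 = 6.
D.E = (5H).(7H) = 5*7*6
= 35*6
= 210

210


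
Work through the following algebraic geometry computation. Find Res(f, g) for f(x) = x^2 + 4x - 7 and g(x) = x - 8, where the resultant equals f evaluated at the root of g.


For Res(f, x - c), we evaluate f at x = c.
f(8) = 8^2 + 4*8 - 7
= 64 + 32 - 7
= 96 - 7 = 89
Res(f, g) = 89

89


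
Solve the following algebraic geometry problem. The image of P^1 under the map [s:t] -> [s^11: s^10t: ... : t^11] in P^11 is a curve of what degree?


The rational normal curve in P^11 is the image of P^1 under the 11-uple Veronese.
A general hyperplane in P^11 pulls back to a degree-11 form on P^1, which has 11 zeros,
so the curve meets a general hyperplane in 11 points. Degree = 11.

11


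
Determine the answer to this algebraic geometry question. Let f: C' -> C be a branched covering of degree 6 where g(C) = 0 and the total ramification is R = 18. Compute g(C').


Riemann-Hurwitz formula: 2g' - 2 = d(2g - 2) + R
Given: d = 6, g = 0, R = 18
2g' - 2 = 6*(2*0 - 2) + 18
2g' - 2 = 6*(-2) + 18
2g' - 2 = -12 + 18 = 6
2g' = 8
g' = 4

4


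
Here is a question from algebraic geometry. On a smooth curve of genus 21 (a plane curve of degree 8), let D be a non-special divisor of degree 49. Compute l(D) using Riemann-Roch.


First, compute the genus of a smooth plane curve of degree 8:
g = (d-1)(d-2)/2 = (8-1)(8-2)/2 = 21
For a non-special divisor D (i.e., h^1(D) = 0), Riemann-Roch gives:
l(D) = deg(D) - g + 1
Since deg(D) = 49 >= 2g - 1 = 41, D is non-special.
l(D) = 49 - 21 + 1 = 29

29


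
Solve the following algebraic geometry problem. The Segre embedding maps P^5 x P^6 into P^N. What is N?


The Segre embedding maps P^m x P^n into P^N via
all products of coordinates from each factor.
N = (m+1)(n+1) - 1
N = (5+1)(6+1) - 1
N = 6*7 - 1
N = 42 - 1 = 41

41


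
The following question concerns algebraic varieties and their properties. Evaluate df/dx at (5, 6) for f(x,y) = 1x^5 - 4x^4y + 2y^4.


df/dx = 5*1*x^4 + 4*(-4)*x^3*y
At (5,6): 5*1*5^4 + 4*(-4)*5^3*6
= 3125 - 12000
= -8875

-8875


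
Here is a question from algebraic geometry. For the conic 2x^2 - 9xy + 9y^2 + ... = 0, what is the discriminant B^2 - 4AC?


The discriminant of a conic Ax^2 + Bxy + Cy^2 + ... = 0 is B^2 - 4AC.
B^2 = (-9)^2 = 81
4AC = 4*2*9 = 72
Discriminant = 81 - 72 = 9

9


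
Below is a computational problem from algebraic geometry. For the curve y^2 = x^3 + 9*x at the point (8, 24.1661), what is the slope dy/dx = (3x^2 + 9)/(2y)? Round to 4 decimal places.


Using implicit differentiation of y^2 = x^3 + 9*x:
2y * dy/dx = 3x^2 + 9
dy/dx = (3x^2 + 9)/(2y)
Numerator: 3*8^2 + 9 = 201
Denominator: 2*24.1661 = 48.3322
dy/dx = 201/48.3322 = 4.1587

4.1587


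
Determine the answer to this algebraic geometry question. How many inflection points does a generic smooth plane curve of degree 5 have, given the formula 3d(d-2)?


For a general smooth plane curve C of degree d, the inflection points are
the intersection of C with its Hessian curve, which has degree 3(d-2).
By Bezout, the total intersection number is d * 3(d-2) = 5 * 9 = 45.
For a general curve every flex is ordinary, so each contributes
multiplicity 1 to C·Hess(C), and the number of distinct inflection
points is 3d(d-2).
Inflection points = 3*5*(5-2) = 3*5*3 = 45

45


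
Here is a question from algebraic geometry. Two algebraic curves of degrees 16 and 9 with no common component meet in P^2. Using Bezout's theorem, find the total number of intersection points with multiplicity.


Bezout's theorem states the intersection count equals the product of degrees.
Intersection count = 16 * 9 = 144

144


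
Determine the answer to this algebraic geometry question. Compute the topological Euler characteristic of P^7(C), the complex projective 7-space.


The complex projective space P^7 has one cell in each even real dimension 0, 2, ..., 14.
The cohomology groups are H^{2k}(P^7) = Z for k = 0,...,7, and 0 otherwise.
Euler characteristic = sum of Betti numbers = 1 per even-dimensional cohomology group.
chi(P^7) = 7 + 1 = 8

8


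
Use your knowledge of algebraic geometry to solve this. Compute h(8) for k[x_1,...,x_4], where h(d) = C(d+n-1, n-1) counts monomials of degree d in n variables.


The Hilbert function for the polynomial ring in 4 variables is:
h(d) = C(d+n-1, n-1)
h(8) = C(8+4-1, 4-1) = C(11, 3)
= 11! / (3! * 8!)
= 165

165


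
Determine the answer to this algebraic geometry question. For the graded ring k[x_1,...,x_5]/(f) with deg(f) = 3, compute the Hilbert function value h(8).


For R = k[x_1,...,x_n]/(f) with f homogeneous of degree e:
The Hilbert series is (1 - t^e)/(1 - t)^n.
So h(d) = C(d+n-1, n-1) - C(d-e+n-1, n-1) for d >= e.
With n=5, e=3, d=8:
C(8+5-1, 5-1) = C(12, 4) = 495
C(8-3+5-1, 5-1) = C(9, 4) = 126
h(8) = 495 - 126 = 369

369


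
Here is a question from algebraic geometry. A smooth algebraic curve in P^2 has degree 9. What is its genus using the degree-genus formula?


Using the genus formula for smooth plane curves:
g = (d-1)(d-2)/2
g = (9-1)(9-2)/2
g = 8*7/2
g = 56/2 = 28

28


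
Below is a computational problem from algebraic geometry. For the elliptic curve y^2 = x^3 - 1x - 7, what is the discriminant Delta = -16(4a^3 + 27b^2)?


Compute each component:
4a^3 = 4*(-1)^3 = 4*(-1) = -4
27b^2 = 27*(-7)^2 = 27*49 = 1323
4a^3 + 27b^2 = -4 + 1323 = 1319
Delta = -16*1319 = -21104

-21104


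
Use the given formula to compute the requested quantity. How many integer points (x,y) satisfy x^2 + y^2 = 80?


Systematically check integer values of x where x^2 <= 80.
For each valid x, check if 80 - x^2 is a perfect square.
x=4: 80 - 16 = 64, sqrt = 8 (valid)
x=8: 80 - 64 = 16, sqrt = 4 (valid)
Total integer solutions found: 8

8


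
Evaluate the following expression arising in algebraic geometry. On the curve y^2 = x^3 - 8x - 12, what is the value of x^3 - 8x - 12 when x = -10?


Compute x^3 - 8x - 12 at x = -10:
x^3 = (-10)^3 = -1000
(-8)*x = (-8)*(-10) = 80
Sum: -1000 + 80 - 12 = -932

-932


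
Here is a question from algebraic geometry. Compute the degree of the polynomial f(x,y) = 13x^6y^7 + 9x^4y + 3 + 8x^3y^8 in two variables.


Examine each term for its total degree (sum of exponents).
  Term '13x^6y^7' has total degree 6+7 = 13.
  Term '9x^4y' has total degree 4+1 = 5.
  Term '3' has total degree 0+0 = 0.
  Term '8x^3y^8' has total degree 3+8 = 11.
The maximum total degree among all terms is 13.

13


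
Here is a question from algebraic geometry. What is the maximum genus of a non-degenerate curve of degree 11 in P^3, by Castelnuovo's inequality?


Castelnuovo's bound: write d - 1 = m(r-1) + epsilon with 0 <= epsilon < r-1.
d - 1 = 11 - 1 = 10
r - 1 = 3 - 1 = 2
10 = 5*2 + 0, so m = 5, epsilon = 0
pi(d, r) = m(m-1)(r-1)/2 + m*epsilon
= 5*4*2/2 + 5*0
= 40/2 + 0
= 20 + 0 = 20

20


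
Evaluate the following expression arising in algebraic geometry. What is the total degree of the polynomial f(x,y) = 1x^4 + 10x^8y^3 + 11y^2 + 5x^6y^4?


Examine each term for its total degree (sum of exponents).
  Term '1x^4' has total degree 4+0 = 4.
  Term '10x^8y^3' has total degree 8+3 = 11.
  Term '11y^2' has total degree 0+2 = 2.
  Term '5x^6y^4' has total degree 6+4 = 10.
The maximum total degree among all terms is 11.

11


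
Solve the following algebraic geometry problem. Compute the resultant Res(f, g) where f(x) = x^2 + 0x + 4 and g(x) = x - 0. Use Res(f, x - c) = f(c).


For Res(f, x - c), we evaluate f at x = c.
f(0) = 0^2 + 0*0 + 4
= 0 + 0 + 4
= 0 + 4 = 4
Res(f, g) = 4

4


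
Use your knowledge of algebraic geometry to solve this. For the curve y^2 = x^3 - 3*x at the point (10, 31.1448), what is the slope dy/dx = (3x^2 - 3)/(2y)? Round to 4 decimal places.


Using implicit differentiation of y^2 = x^3 - 3*x:
2y * dy/dx = 3x^2 - 3
dy/dx = (3x^2 - 3)/(2y)
Numerator: 3*10^2 - 3 = 297
Denominator: 2*31.1448 = 62.2896
dy/dx = 297/62.2896 = 4.7681

4.7681


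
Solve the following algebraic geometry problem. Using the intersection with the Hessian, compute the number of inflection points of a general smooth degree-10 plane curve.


For a general smooth plane curve C of degree d, the inflection points are
the intersection of C with its Hessian curve, which has degree 3(d-2).
By Bezout, the total intersection number is d * 3(d-2) = 10 * 24 = 240.
For a general curve every flex is ordinary, so each contributes
multiplicity 1 to C·Hess(C), and the number of distinct inflection
points is 3d(d-2).
Inflection points = 3*10*(10-2) = 3*10*8 = 240

240


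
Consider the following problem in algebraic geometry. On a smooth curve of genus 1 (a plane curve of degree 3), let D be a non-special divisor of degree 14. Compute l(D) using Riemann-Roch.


First, compute the genus of a smooth plane curve of degree 3:
g = (d-1)(d-2)/2 = (3-1)(3-2)/2 = 1
For a non-special divisor D (i.e., h^1(D) = 0), Riemann-Roch gives:
l(D) = deg(D) - g + 1
Since deg(D) = 14 >= 2g - 1 = 1, D is non-special.
l(D) = 14 - 1 + 1 = 14

14


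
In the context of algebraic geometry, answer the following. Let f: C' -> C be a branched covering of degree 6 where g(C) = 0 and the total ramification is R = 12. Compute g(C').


Riemann-Hurwitz formula: 2g' - 2 = d(2g - 2) + R
Given: d = 6, g = 0, R = 12
2g' - 2 = 6*(2*0 - 2) + 12
2g' - 2 = 6*(-2) + 12
2g' - 2 = -12 + 12 = 0
2g' = 2
g' = 1

1


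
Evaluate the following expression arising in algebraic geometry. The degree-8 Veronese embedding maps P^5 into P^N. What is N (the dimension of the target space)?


The Veronese embedding v_d: P^n -> P^N maps each point to all
degree-d monomials in n+1 homogeneous coordinates.
N = C(n+d, d) - 1
N = C(5+8, 8) - 1
N = C(13, 8) - 1
C(13, 8) = 1287
N = 1287 - 1 = 1286

1286


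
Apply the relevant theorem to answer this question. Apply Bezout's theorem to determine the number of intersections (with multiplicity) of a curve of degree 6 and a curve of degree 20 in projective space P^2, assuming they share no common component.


Bezout's theorem states the intersection count equals the product of degrees.
Intersection count = 6 * 20 = 120

120


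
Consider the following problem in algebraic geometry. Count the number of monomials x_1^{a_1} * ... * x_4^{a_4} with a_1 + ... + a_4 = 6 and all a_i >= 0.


The number of degree-6 monomials in 4 variables is C(d+n-1, n-1).
= C(6+4-1, 4-1) = C(9, 3)
= 84

84


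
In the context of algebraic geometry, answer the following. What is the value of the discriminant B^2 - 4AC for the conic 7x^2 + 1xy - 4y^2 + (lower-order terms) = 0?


The discriminant of a conic Ax^2 + Bxy + Cy^2 + ... = 0 is B^2 - 4AC.
B^2 = 1^2 = 1
4AC = 4*7*(-4) = -112
Discriminant = 1 + 112 = 113

113


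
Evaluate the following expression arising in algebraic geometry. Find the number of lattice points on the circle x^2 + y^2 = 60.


Systematically check integer values of x where x^2 <= 60.
For each valid x, check if 60 - x^2 is a perfect square.
Total integer solutions found: 0

0


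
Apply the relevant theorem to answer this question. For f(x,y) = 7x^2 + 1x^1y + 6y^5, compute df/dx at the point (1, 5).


df/dx = 2*7*x^1 + 1*1*x^0*y
At (1,5): 2*7*1^1 + 1*1*1^0*5
= 14 + 5
= 19

19


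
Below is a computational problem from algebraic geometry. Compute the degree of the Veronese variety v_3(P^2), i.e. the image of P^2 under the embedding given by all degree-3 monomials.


The Veronese variety v_3(P^2) has degree d^r.
d^r = 3^2 = 9

9


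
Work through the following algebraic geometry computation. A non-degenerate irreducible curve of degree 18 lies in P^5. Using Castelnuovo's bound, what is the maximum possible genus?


Castelnuovo's bound: write d - 1 = m(r-1) + epsilon with 0 <= epsilon < r-1.
d - 1 = 18 - 1 = 17
r - 1 = 5 - 1 = 4
17 = 4*4 + 1, so m = 4, epsilon = 1
pi(d, r) = m(m-1)(r-1)/2 + m*epsilon
= 4*3*4/2 + 4*1
= 48/2 + 4
= 24 + 4 = 28

28


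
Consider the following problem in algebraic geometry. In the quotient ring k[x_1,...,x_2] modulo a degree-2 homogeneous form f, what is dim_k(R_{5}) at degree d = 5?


For R = k[x_1,...,x_n]/(f) with f homogeneous of degree e:
The Hilbert series is (1 - t^e)/(1 - t)^n.
So h(d) = C(d+n-1, n-1) - C(d-e+n-1, n-1) for d >= e.
With n=2, e=2, d=5:
C(5+2-1, 2-1) = C(6, 1) = 6
C(5-2+2-1, 2-1) = C(4, 1) = 4
h(5) = 6 - 4 = 2

2


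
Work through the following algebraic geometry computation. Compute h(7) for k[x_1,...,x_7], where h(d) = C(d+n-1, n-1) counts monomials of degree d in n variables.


The Hilbert function for the polynomial ring in 7 variables is:
h(d) = C(d+n-1, n-1)
h(7) = C(7+7-1, 7-1) = C(13, 6)
= 13! / (6! * 7!)
= 1716

1716


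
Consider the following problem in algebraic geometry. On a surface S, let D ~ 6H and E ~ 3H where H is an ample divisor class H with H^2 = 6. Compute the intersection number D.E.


Using bilinearity of the intersection pairing on a surface S:
(aH).(bH) = ab * (H.H)
We have H^2 = 6.
D.E = (6H).(3H) = 6*3*6
= 18*6
= 108

108


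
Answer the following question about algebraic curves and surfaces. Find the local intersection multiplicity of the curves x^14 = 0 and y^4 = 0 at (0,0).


The intersection multiplicity of V(x^a) and V(y^b) at the origin is:
I(O; V(x^14), V(y^4)) = dim_k(k[x,y]/(x^14, y^4))
A basis for k[x,y]/(x^14, y^4) is the set of monomials x^i * y^j
where 0 <= i < 14 and 0 <= j < 4.
The number of such monomials is 14 * 4 = 56

56


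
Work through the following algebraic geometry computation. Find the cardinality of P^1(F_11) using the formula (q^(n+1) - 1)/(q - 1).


P^1(F_11) has (q^(n+1) - 1)/(q - 1) points.
= 11^1 + 11^0
= 11 + 1
= 12

12


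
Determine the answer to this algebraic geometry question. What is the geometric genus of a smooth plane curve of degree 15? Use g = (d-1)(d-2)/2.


Using the genus formula for smooth plane curves:
g = (d-1)(d-2)/2
g = (15-1)(15-2)/2
g = 14*13/2
g = 182/2 = 91

91


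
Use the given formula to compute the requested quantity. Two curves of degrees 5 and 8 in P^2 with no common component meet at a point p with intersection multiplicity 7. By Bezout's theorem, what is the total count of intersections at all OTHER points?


By Bezout's theorem, the total intersection number is d1 * d2.
Total = 5 * 8 = 40
Intersection multiplicity at p = 7
Remaining intersections = 40 - 7 = 33

33


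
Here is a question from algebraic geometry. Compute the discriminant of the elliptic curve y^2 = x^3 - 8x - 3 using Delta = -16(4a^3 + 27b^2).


Compute each component:
4a^3 = 4*(-8)^3 = 4*(-512) = -2048
27b^2 = 27*(-3)^2 = 27*9 = 243
4a^3 + 27b^2 = -2048 + 243 = -1805
Delta = -16*(-1805) = 28880

28880


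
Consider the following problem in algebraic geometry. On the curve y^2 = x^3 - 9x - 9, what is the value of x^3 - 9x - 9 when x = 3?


Compute x^3 - 9x - 9 at x = 3:
x^3 = 3^3 = 27
(-9)*x = (-9)*3 = -27
Sum: 27 - 27 - 9 = -9

-9


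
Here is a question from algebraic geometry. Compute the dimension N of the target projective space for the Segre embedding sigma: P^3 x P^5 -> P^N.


The Segre embedding maps P^m x P^n into P^N via
all products of coordinates from each factor.
N = (m+1)(n+1) - 1
N = (3+1)(5+1) - 1
N = 4*6 - 1
N = 24 - 1 = 23

23


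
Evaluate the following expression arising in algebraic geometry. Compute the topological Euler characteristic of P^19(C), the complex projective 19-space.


The complex projective space P^19 has one cell in each even real dimension 0, 2, ..., 38.
The cohomology groups are H^{2k}(P^19) = Z for k = 0,...,19, and 0 otherwise.
Euler characteristic = sum of Betti numbers = 1 per even-dimensional cohomology group.
chi(P^19) = 19 + 1 = 20

20


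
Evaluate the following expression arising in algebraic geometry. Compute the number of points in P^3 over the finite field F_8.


P^3(F_8) has (q^(n+1) - 1)/(q - 1) points.
= 8^3 + 8^2 + 8^1 + 8^0
= 512 + 64 + 8 + 1
= 585

585


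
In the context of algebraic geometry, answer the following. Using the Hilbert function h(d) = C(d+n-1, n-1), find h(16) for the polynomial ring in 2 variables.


The Hilbert function for the polynomial ring in 2 variables is:
h(d) = C(d+n-1, n-1)
h(16) = C(16+2-1, 2-1) = C(17, 1)
= 17! / (1! * 16!)
= 17

17


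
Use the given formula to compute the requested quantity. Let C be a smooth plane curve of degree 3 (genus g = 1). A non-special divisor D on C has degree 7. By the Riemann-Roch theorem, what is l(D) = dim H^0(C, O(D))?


First, compute the genus of a smooth plane curve of degree 3:
g = (d-1)(d-2)/2 = (3-1)(3-2)/2 = 1
For a non-special divisor D (i.e., h^1(D) = 0), Riemann-Roch gives:
l(D) = deg(D) - g + 1
Since deg(D) = 7 >= 2g - 1 = 1, D is non-special.
l(D) = 7 - 1 + 1 = 7

7


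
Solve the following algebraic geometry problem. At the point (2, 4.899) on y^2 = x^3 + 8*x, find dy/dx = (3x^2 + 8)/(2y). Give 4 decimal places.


Using implicit differentiation of y^2 = x^3 + 8*x:
2y * dy/dx = 3x^2 + 8
dy/dx = (3x^2 + 8)/(2y)
Numerator: 3*2^2 + 8 = 20
Denominator: 2*4.899 = 9.798
dy/dx = 20/9.798 = 2.0412

2.0412


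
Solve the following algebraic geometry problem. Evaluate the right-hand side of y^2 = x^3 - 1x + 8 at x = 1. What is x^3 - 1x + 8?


Compute x^3 - 1x + 8 at x = 1:
x^3 = 1^3 = 1
(-1)*x = (-1)*1 = -1
Sum: 1 - 1 + 8 = 8

8


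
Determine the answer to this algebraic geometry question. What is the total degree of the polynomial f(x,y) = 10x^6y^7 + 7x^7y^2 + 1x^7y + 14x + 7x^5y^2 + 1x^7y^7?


Examine each term for its total degree (sum of exponents).
  Term '10x^6y^7' has total degree 6+7 = 13.
  Term '7x^7y^2' has total degree 7+2 = 9.
  Term '1x^7y' has total degree 7+1 = 8.
  Term '14x' has total degree 1+0 = 1.
  Term '7x^5y^2' has total degree 5+2 = 7.
  Term '1x^7y^7' has total degree 7+7 = 14.
The maximum total degree among all terms is 14.

14


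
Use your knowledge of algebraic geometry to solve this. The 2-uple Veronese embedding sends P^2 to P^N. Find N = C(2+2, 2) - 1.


The Veronese embedding v_d: P^n -> P^N maps each point to all
degree-d monomials in n+1 homogeneous coordinates.
N = C(n+d, d) - 1
N = C(2+2, 2) - 1
N = C(4, 2) - 1
C(4, 2) = 6
N = 6 - 1 = 5

5


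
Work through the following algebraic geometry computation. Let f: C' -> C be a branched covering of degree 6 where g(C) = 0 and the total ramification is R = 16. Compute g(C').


Riemann-Hurwitz formula: 2g' - 2 = d(2g - 2) + R
Given: d = 6, g = 0, R = 16
2g' - 2 = 6*(2*0 - 2) + 16
2g' - 2 = 6*(-2) + 16
2g' - 2 = -12 + 16 = 4
2g' = 6
g' = 3

3


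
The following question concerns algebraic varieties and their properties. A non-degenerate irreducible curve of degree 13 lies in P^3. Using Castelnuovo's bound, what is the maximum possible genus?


Castelnuovo's bound: write d - 1 = m(r-1) + epsilon with 0 <= epsilon < r-1.
d - 1 = 13 - 1 = 12
r - 1 = 3 - 1 = 2
12 = 6*2 + 0, so m = 6, epsilon = 0
pi(d, r) = m(m-1)(r-1)/2 + m*epsilon
= 6*5*2/2 + 6*0
= 60/2 + 0
= 30 + 0 = 30

30


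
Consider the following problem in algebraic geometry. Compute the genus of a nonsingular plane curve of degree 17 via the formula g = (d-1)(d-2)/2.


Using the genus formula for smooth plane curves:
g = (d-1)(d-2)/2
g = (17-1)(17-2)/2
g = 16*15/2
g = 240/2 = 120

120


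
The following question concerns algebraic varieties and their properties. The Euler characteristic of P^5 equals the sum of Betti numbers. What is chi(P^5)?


The complex projective space P^5 has one cell in each even real dimension 0, 2, ..., 10.
The cohomology groups are H^{2k}(P^5) = Z for k = 0,...,5, and 0 otherwise.
Euler characteristic = sum of Betti numbers = 1 per even-dimensional cohomology group.
chi(P^5) = 5 + 1 = 6

6


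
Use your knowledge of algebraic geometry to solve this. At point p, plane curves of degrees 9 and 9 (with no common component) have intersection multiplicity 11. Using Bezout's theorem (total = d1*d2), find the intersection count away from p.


By Bezout's theorem, the total intersection number is d1 * d2.
Total = 9 * 9 = 81
Intersection multiplicity at p = 11
Remaining intersections = 81 - 11 = 70

70


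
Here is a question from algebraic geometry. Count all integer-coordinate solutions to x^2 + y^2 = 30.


Systematically check integer values of x where x^2 <= 30.
For each valid x, check if 30 - x^2 is a perfect square.
Total integer solutions found: 0

0


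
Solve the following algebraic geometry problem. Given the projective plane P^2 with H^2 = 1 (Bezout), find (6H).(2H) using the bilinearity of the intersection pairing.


Using bilinearity of the intersection pairing on the projective plane P^2:
(aH).(bH) = ab * (H.H)
We have H^2 = 1 (Bezout).
D.E = (6H).(2H) = 6*2*1
= 12*1
= 12

12


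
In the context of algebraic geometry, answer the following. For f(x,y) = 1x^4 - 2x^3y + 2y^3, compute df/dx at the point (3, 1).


df/dx = 4*1*x^3 + 3*(-2)*x^2*y
At (3,1): 4*1*3^3 + 3*(-2)*3^2*1
= 108 - 54
= 54

54


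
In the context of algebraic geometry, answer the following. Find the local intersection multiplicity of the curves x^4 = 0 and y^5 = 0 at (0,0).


The intersection multiplicity of V(x^a) and V(y^b) at the origin is:
I(O; V(x^4), V(y^5)) = dim_k(k[x,y]/(x^4, y^5))
A basis for k[x,y]/(x^4, y^5) is the set of monomials x^i * y^j
where 0 <= i < 4 and 0 <= j < 5.
The number of such monomials is 4 * 5 = 20

20


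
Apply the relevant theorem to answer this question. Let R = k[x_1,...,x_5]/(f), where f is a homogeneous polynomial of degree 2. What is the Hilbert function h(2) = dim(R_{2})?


For R = k[x_1,...,x_n]/(f) with f homogeneous of degree e:
The Hilbert series is (1 - t^e)/(1 - t)^n.
So h(d) = C(d+n-1, n-1) - C(d-e+n-1, n-1) for d >= e.
With n=5, e=2, d=2:
C(2+5-1, 5-1) = C(6, 4) = 15
C(2-2+5-1, 5-1) = C(4, 4) = 1
h(2) = 15 - 1 = 14

14


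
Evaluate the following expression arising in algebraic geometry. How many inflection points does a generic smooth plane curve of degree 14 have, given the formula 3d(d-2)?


For a general smooth plane curve C of degree d, the inflection points are
the intersection of C with its Hessian curve, which has degree 3(d-2).
By Bezout, the total intersection number is d * 3(d-2) = 14 * 36 = 504.
For a general curve every flex is ordinary, so each contributes
multiplicity 1 to C·Hess(C), and the number of distinct inflection
points is 3d(d-2).
Inflection points = 3*14*(14-2) = 3*14*12 = 504

504


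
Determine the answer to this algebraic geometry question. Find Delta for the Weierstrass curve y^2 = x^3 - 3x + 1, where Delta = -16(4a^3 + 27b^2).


Compute each component:
4a^3 = 4*(-3)^3 = 4*(-27) = -108
27b^2 = 27*1^2 = 27*1 = 27
4a^3 + 27b^2 = -108 + 27 = -81
Delta = -16*(-81) = 1296

1296


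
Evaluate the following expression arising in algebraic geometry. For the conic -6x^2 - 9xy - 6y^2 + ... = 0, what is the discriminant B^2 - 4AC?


The discriminant of a conic Ax^2 + Bxy + Cy^2 + ... = 0 is B^2 - 4AC.
B^2 = (-9)^2 = 81
4AC = 4*(-6)*(-6) = 144
Discriminant = 81 - 144 = -63

-63


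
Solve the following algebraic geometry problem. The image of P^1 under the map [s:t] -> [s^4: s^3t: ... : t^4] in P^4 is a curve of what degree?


The rational normal curve in P^4 is the image of P^1 under the 4-uple Veronese.
A general hyperplane in P^4 pulls back to a degree-4 form on P^1, which has 4 zeros,
so the curve meets a general hyperplane in 4 points. Degree = 4.

4


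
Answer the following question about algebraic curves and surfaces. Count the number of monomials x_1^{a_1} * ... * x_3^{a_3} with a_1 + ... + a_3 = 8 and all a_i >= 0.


The number of degree-8 monomials in 3 variables is C(d+n-1, n-1).
= C(8+3-1, 3-1) = C(10, 2)
= 45

45


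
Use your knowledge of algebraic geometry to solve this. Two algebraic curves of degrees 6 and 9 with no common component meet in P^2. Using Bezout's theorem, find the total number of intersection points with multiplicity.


Bezout's theorem states the intersection count equals the product of degrees.
Intersection count = 6 * 9 = 54

54


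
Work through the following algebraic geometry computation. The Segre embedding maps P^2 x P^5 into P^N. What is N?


The Segre embedding maps P^m x P^n into P^N via
all products of coordinates from each factor.
N = (m+1)(n+1) - 1
N = (2+1)(5+1) - 1
N = 3*6 - 1
N = 18 - 1 = 17

17


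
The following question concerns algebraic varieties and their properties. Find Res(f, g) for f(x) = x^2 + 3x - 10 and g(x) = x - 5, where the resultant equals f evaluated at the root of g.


For Res(f, x - c), we evaluate f at x = c.
f(5) = 5^2 + 3*5 - 10
= 25 + 15 - 10
= 40 - 10 = 30
Res(f, g) = 30

30


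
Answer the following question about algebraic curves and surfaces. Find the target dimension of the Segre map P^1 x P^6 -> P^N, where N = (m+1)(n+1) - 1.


The Segre embedding maps P^m x P^n into P^N via
all products of coordinates from each factor.
N = (m+1)(n+1) - 1
N = (1+1)(6+1) - 1
N = 2*7 - 1
N = 14 - 1 = 13

13


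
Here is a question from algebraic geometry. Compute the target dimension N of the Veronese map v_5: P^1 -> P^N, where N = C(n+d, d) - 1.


The Veronese embedding v_d: P^n -> P^N maps each point to all
degree-d monomials in n+1 homogeneous coordinates.
N = C(n+d, d) - 1
N = C(1+5, 5) - 1
N = C(6, 5) - 1
C(6, 5) = 6
N = 6 - 1 = 5

5


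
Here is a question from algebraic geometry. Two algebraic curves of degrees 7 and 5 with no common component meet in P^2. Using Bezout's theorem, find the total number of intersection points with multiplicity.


Bezout's theorem states the intersection count equals the product of degrees.
Intersection count = 7 * 5 = 35

35


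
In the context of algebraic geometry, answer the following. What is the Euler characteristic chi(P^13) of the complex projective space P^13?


The complex projective space P^13 has one cell in each even real dimension 0, 2, ..., 26.
The cohomology groups are H^{2k}(P^13) = Z for k = 0,...,13, and 0 otherwise.
Euler characteristic = sum of Betti numbers = 1 per even-dimensional cohomology group.
chi(P^13) = 13 + 1 = 14

14


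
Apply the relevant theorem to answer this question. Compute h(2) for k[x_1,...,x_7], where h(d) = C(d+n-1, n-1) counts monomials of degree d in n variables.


The Hilbert function for the polynomial ring in 7 variables is:
h(d) = C(d+n-1, n-1)
h(2) = C(2+7-1, 7-1) = C(8, 6)
= 8! / (6! * 2!)
= 28

28


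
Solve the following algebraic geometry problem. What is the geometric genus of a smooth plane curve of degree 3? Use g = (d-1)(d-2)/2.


Using the genus formula for smooth plane curves:
g = (d-1)(d-2)/2
g = (3-1)(3-2)/2
g = 2*1/2
g = 2/2 = 1

1


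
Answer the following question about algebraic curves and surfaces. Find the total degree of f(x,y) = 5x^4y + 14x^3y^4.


Examine each term for its total degree (sum of exponents).
  Term '5x^4y' has total degree 4+1 = 5.
  Term '14x^3y^4' has total degree 3+4 = 7.
The maximum total degree among all terms is 7.

7


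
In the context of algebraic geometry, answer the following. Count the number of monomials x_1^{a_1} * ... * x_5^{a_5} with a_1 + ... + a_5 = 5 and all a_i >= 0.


The number of degree-5 monomials in 5 variables is C(d+n-1, n-1).
= C(5+5-1, 5-1) = C(9, 4)
= 126

126


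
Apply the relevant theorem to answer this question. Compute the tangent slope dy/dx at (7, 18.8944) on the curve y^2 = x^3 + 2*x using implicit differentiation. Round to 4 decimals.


Using implicit differentiation of y^2 = x^3 + 2*x:
2y * dy/dx = 3x^2 + 2
dy/dx = (3x^2 + 2)/(2y)
Numerator: 3*7^2 + 2 = 149
Denominator: 2*18.8944 = 37.7888
dy/dx = 149/37.7888 = 3.9430

3.9430


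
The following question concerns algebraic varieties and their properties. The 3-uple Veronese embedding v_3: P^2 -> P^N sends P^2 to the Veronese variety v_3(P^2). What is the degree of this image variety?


The Veronese variety v_3(P^2) has degree d^r.
d^r = 3^2 = 9

9


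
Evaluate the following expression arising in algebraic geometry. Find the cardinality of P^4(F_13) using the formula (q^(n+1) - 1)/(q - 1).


P^4(F_13) has (q^(n+1) - 1)/(q - 1) points.
= 13^4 + 13^3 + 13^2 + 13^1 + 13^0
= 28561 + 2197 + 169 + 13 + 1
= 30941

30941


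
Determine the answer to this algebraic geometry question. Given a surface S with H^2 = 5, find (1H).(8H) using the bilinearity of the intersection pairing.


Using bilinearity of the intersection pairing on a surface S:
(aH).(bH) = ab * (H.H)
We have H^2 = 5.
D.E = (1H).(8H) = 1*8*5
= 8*5
= 40

40


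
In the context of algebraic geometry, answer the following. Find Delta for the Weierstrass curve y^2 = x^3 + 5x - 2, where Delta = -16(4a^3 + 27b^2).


Compute each component:
4a^3 = 4*5^3 = 4*125 = 500
27b^2 = 27*(-2)^2 = 27*4 = 108
4a^3 + 27b^2 = 500 + 108 = 608
Delta = -16*608 = -9728

-9728


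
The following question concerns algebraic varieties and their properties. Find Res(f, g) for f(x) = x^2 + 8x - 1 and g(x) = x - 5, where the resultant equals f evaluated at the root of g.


For Res(f, x - c), we evaluate f at x = c.
f(5) = 5^2 + 8*5 - 1
= 25 + 40 - 1
= 65 - 1 = 64
Res(f, g) = 64

64


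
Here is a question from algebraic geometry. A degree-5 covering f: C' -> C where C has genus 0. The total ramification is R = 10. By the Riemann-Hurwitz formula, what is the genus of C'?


Riemann-Hurwitz formula: 2g' - 2 = d(2g - 2) + R
Given: d = 5, g = 0, R = 10
2g' - 2 = 5*(2*0 - 2) + 10
2g' - 2 = 5*(-2) + 10
2g' - 2 = -10 + 10 = 0
2g' = 2
g' = 1

1


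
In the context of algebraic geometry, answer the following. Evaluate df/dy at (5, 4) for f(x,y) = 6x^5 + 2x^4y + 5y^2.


df/dy = 2*x^4 + 2*5*y^1
At (5,4): 2*5^4 + 2*5*4^1
= 1250 + 40
= 1290

1290


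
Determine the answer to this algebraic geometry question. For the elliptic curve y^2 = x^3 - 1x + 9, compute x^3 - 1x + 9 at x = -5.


Compute x^3 - 1x + 9 at x = -5:
x^3 = (-5)^3 = -125
(-1)*x = (-1)*(-5) = 5
Sum: -125 + 5 + 9 = -111

-111


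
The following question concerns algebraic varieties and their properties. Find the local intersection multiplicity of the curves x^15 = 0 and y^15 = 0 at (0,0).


The intersection multiplicity of V(x^a) and V(y^b) at the origin is:
I(O; V(x^15), V(y^15)) = dim_k(k[x,y]/(x^15, y^15))
A basis for k[x,y]/(x^15, y^15) is the set of monomials x^i * y^j
where 0 <= i < 15 and 0 <= j < 15.
The number of such monomials is 15 * 15 = 225

225


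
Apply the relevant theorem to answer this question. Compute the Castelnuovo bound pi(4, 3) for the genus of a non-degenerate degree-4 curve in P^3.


Castelnuovo's bound: write d - 1 = m(r-1) + epsilon with 0 <= epsilon < r-1.
d - 1 = 4 - 1 = 3
r - 1 = 3 - 1 = 2
3 = 1*2 + 1, so m = 1, epsilon = 1
pi(d, r) = m(m-1)(r-1)/2 + m*epsilon
= 1*0*2/2 + 1*1
= 0/2 + 1
= 0 + 1 = 1

1


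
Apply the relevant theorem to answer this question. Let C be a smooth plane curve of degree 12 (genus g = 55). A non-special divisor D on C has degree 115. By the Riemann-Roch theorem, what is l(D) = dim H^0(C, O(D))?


First, compute the genus of a smooth plane curve of degree 12:
g = (d-1)(d-2)/2 = (12-1)(12-2)/2 = 55
For a non-special divisor D (i.e., h^1(D) = 0), Riemann-Roch gives:
l(D) = deg(D) - g + 1
Since deg(D) = 115 >= 2g - 1 = 109, D is non-special.
l(D) = 115 - 55 + 1 = 61

61


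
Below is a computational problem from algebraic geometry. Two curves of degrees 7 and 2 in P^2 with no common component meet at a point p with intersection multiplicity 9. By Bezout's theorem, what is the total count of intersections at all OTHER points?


By Bezout's theorem, the total intersection number is d1 * d2.
Total = 7 * 2 = 14
Intersection multiplicity at p = 9
Remaining intersections = 14 - 9 = 5

5


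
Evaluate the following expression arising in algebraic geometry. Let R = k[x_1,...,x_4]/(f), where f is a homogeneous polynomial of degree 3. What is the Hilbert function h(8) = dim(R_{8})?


For R = k[x_1,...,x_n]/(f) with f homogeneous of degree e:
The Hilbert series is (1 - t^e)/(1 - t)^n.
So h(d) = C(d+n-1, n-1) - C(d-e+n-1, n-1) for d >= e.
With n=4, e=3, d=8:
C(8+4-1, 4-1) = C(11, 3) = 165
C(8-3+4-1, 4-1) = C(8, 3) = 56
h(8) = 165 - 56 = 109

109


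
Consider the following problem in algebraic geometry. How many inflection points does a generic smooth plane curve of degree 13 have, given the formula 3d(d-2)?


For a general smooth plane curve C of degree d, the inflection points are
the intersection of C with its Hessian curve, which has degree 3(d-2).
By Bezout, the total intersection number is d * 3(d-2) = 13 * 33 = 429.
For a general curve every flex is ordinary, so each contributes
multiplicity 1 to C·Hess(C), and the number of distinct inflection
points is 3d(d-2).
Inflection points = 3*13*(13-2) = 3*13*11 = 429

429


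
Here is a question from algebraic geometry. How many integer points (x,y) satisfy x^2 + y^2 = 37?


Systematically check integer values of x where x^2 <= 37.
For each valid x, check if 37 - x^2 is a perfect square.
x=1: 37 - 1 = 36, sqrt = 6 (valid)
x=6: 37 - 36 = 1, sqrt = 1 (valid)
Total integer solutions found: 8

8


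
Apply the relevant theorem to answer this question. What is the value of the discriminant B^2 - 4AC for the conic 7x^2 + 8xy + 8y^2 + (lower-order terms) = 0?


The discriminant of a conic Ax^2 + Bxy + Cy^2 + ... = 0 is B^2 - 4AC.
B^2 = 8^2 = 64
4AC = 4*7*8 = 224
Discriminant = 64 - 224 = -160

-160


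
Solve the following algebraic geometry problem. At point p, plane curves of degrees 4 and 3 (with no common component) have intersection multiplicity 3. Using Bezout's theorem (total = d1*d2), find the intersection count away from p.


By Bezout's theorem, the total intersection number is d1 * d2.
Total = 4 * 3 = 12
Intersection multiplicity at p = 3
Remaining intersections = 12 - 3 = 9

9


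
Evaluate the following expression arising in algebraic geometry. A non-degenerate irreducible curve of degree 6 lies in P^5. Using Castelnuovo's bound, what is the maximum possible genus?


Castelnuovo's bound: write d - 1 = m(r-1) + epsilon with 0 <= epsilon < r-1.
d - 1 = 6 - 1 = 5
r - 1 = 5 - 1 = 4
5 = 1*4 + 1, so m = 1, epsilon = 1
pi(d, r) = m(m-1)(r-1)/2 + m*epsilon
= 1*0*4/2 + 1*1
= 0/2 + 1
= 0 + 1 = 1

1


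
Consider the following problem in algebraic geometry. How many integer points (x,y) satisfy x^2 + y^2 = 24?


Systematically check integer values of x where x^2 <= 24.
For each valid x, check if 24 - x^2 is a perfect square.
Total integer solutions found: 0

0


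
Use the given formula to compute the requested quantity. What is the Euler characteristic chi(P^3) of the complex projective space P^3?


The complex projective space P^3 has one cell in each even real dimension 0, 2, ..., 6.
The cohomology groups are H^{2k}(P^3) = Z for k = 0,...,3, and 0 otherwise.
Euler characteristic = sum of Betti numbers = 1 per even-dimensional cohomology group.
chi(P^3) = 3 + 1 = 4

4


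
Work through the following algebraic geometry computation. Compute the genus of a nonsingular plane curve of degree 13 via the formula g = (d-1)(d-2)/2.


Using the genus formula for smooth plane curves:
g = (d-1)(d-2)/2
g = (13-1)(13-2)/2
g = 12*11/2
g = 132/2 = 66

66


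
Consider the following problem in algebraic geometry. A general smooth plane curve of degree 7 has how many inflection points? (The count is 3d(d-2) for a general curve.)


For a general smooth plane curve C of degree d, the inflection points are
the intersection of C with its Hessian curve, which has degree 3(d-2).
By Bezout, the total intersection number is d * 3(d-2) = 7 * 15 = 105.
For a general curve every flex is ordinary, so each contributes
multiplicity 1 to C·Hess(C), and the number of distinct inflection
points is 3d(d-2).
Inflection points = 3*7*(7-2) = 3*7*5 = 105

105


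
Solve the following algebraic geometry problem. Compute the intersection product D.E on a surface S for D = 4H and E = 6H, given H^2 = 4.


Using bilinearity of the intersection pairing on a surface S:
(aH).(bH) = ab * (H.H)
We have H^2 = 4.
D.E = (4H).(6H) = 4*6*4
= 24*4
= 96

96


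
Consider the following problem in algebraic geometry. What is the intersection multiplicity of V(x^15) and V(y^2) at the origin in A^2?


The intersection multiplicity of V(x^a) and V(y^b) at the origin is:
I(O; V(x^15), V(y^2)) = dim_k(k[x,y]/(x^15, y^2))
A basis for k[x,y]/(x^15, y^2) is the set of monomials x^i * y^j
where 0 <= i < 15 and 0 <= j < 2.
The number of such monomials is 15 * 2 = 30

30


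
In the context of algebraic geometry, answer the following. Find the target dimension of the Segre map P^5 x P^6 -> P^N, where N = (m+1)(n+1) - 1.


The Segre embedding maps P^m x P^n into P^N via
all products of coordinates from each factor.
N = (m+1)(n+1) - 1
N = (5+1)(6+1) - 1
N = 6*7 - 1
N = 42 - 1 = 41

41
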